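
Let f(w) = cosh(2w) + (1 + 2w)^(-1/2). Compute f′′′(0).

-15

Combine the two series term by term.
The coefficient of w^3 in the expansion is -5/2, so f′′′(0) = 3! * (-5/2) = -15.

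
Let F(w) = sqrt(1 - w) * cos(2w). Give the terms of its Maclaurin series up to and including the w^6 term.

Multiply the two series term by term and collect like powers.
[w^0] = 1;  [w^1] = -1/2;  [w^2] = -17/8;  [w^3] = 15/16;  [w^4] = 337/384;  [w^5] = -181/768;  [w^6] = -5281/46080.

-5281*w^6/46080 - 181*w^5/768 + 337*w^4/384 + 15*w^3/16 - 17*w^2/8 - w/2 + 1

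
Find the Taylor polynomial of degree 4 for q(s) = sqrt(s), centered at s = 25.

-(s - 25)^4/2000000 + (s - 25)^3/50000 - (s - 25)^2/1000 + (s - 25)/10 + 5

Apply the Taylor formula c_k = f^(k)(a)/k!.
q(25) = 5
q′(25) = 1/10
q′′(25) = -1/500
q′′′(25) = 3/25000
q^(4)(25) = -3/250000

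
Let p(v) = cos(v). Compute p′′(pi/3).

Apply the Taylor formula c_k = f^(k)(a)/k!.
The coefficient of (v - pi/3)^2 in the expansion is -1/4, so p′′(pi/3) = 2! * (-1/4) = -1/2.

-1/2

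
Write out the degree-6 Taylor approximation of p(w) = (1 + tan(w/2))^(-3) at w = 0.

377*w^6/480 - 157*w^5/160 + 19*w^4/16 - 11*w^3/8 + 3*w^2/2 - 3*w/2 + 1

Let u equal the inner series; expand the outer function in u and truncate.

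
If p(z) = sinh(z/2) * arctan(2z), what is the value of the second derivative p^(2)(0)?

Multiply the two series term by term and collect like powers.
From the series, [z^2] p = 1; multiply by 2! = 2 to get 2.

2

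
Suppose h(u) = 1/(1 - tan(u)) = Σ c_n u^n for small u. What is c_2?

Substitute the inner expansion into the outer series and collect powers.
h(0) = 1
h′(0) = 1
h′′(0) = 2
Dividing each by k! gives the coefficients c_0, ..., c_2.

1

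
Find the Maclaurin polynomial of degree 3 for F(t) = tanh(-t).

F(0) = 0
F′(0) = -1
F′′(0) = 0
F′′′(0) = 2
Then c_k = F^(k)(0)/k! gives each Taylor coefficient.

t^3/3 - t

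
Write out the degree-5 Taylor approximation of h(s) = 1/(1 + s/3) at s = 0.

h(0) = 1
h′(0) = -1/3
h′′(0) = 2/9
h′′′(0) = -2/9
h^(4)(0) = 8/27
h^(5)(0) = -40/81
Dividing each by k! gives the coefficients c_0, ..., c_5.

-s^5/243 + s^4/81 - s^3/27 + s^2/9 - s/3 + 1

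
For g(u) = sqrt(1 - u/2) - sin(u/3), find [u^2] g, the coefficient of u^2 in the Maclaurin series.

-1/32

Combine the two series term by term.
[u^0] = 1;  [u^1] = -7/12;  [u^2] = -1/32.
So c_2 = g′′(0)/2! = -1/32.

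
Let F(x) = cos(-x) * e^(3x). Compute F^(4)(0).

28

Take the Cauchy product of the two expansions.
The coefficient of x^4 in the expansion is 7/6, so F^(4)(0) = 4! * (7/6) = 28.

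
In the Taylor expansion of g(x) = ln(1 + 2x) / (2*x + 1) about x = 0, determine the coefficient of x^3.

Expand 1/(denominator) as a geometric series and multiply by the numerator's series.
g(0) = 0
g′(0) = 2
g′′(0) = -12
g′′′(0) = 88

44/3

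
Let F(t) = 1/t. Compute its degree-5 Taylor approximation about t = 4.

-(t - 4)^5/4096 + (t - 4)^4/1024 - (t - 4)^3/256 + (t - 4)^2/64 - (t - 4)/16 + 1/4

F(4) = 1/4
F′(4) = -1/16
F′′(4) = 1/32
F′′′(4) = -3/128
F^(4)(4) = 3/128
F^(5)(4) = -15/512
Then c_k = F^(k)(4)/k! gives each Taylor coefficient.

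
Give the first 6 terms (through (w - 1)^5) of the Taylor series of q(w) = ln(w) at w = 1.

Apply the Taylor formula c_k = f^(k)(a)/k!.
q(1) = 0
q′(1) = 1
q′′(1) = -1
q′′′(1) = 2
q^(4)(1) = -6
q^(5)(1) = 24

(w - 1)^5/5 - (w - 1)^4/4 + (w - 1)^3/3 - (w - 1)^2/2 + (w - 1)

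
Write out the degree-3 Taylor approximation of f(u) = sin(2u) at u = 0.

Apply the Taylor formula c_k = f^(k)(a)/k!.
[u^0] = 0;  [u^1] = 2;  [u^2] = 0;  [u^3] = -4/3.

-4*u^3/3 + 2*u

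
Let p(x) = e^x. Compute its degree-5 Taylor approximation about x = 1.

[(x - 1)^0] = e;  [(x - 1)^1] = e;  [(x - 1)^2] = e/2;  [(x - 1)^3] = e/6;  [(x - 1)^4] = e/24;  [(x - 1)^5] = e/120.

e*(x - 1)^5/120 + e*(x - 1)^4/24 + e*(x - 1)^3/6 + e*(x - 1)^2/2 + e*(x - 1) + e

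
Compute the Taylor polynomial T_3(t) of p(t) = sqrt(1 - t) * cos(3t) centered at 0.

Expand each factor separately, then convolve coefficients.

35*t^3/16 - 37*t^2/8 - t/2 + 1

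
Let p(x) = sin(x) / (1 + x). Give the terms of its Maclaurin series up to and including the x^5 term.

Expand each factor separately, then convolve coefficients.
p(0) = 0
p′(0) = 1
p′′(0) = -2
p′′′(0) = 5
p^(4)(0) = -20
p^(5)(0) = 101

101*x^5/120 - 5*x^4/6 + 5*x^3/6 - x^2 + x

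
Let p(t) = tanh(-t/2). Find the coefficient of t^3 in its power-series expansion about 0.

1/24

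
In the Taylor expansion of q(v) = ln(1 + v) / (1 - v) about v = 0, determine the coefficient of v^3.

Expand each factor separately, then convolve coefficients.
q(0) = 0
q′(0) = 1
q′′(0) = 1
q′′′(0) = 5
Dividing each by k! gives the coefficients c_0, ..., c_3.

5/6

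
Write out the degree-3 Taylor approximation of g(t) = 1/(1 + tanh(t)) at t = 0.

-2*t^3/3 + t^2 - t + 1

Let u equal the inner series; expand the outer function in u and truncate.
g(0) = 1
g′(0) = -1
g′′(0) = 2
g′′′(0) = -4
Then c_k = g^(k)(0)/k! gives each Taylor coefficient.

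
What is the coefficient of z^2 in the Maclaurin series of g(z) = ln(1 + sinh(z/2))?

Plug the Maclaurin series of the inner function into that of the outer and collect terms.
[z^0] = 0;  [z^1] = 1/2;  [z^2] = -1/8.

-1/8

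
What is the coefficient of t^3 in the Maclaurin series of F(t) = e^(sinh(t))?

Let u equal the inner series; expand the outer function in u and truncate.
F(0) = 1
F′(0) = 1
F′′(0) = 1
F′′′(0) = 2
So c_3 = F′′′(0)/3! = 1/3.

1/3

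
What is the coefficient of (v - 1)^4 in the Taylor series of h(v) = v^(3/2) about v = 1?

3/128

Use the known series and substitute for the argument.
[(v - 1)^0] = 1;  [(v - 1)^1] = 3/2;  [(v - 1)^2] = 3/8;  [(v - 1)^3] = -1/16;  [(v - 1)^4] = 3/128.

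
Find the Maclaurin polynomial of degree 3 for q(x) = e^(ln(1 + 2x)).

Substitute the inner expansion into the outer series and collect powers.
q(0) = 1
q′(0) = 2
q′′(0) = 0
q′′′(0) = 0
The Taylor polynomial is Σ q^(k)(0)/k! · x^k.

2*x + 1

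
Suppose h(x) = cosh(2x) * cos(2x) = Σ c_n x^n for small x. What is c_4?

-8/3

Take the Cauchy product of the two expansions.
[x^0] = 1;  [x^1] = 0;  [x^2] = 0;  [x^3] = 0;  [x^4] = -8/3.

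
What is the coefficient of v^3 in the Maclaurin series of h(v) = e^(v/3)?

1/162

[v^0] = 1;  [v^1] = 1/3;  [v^2] = 1/18;  [v^3] = 1/162.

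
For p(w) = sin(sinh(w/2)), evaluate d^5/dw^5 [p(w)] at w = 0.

Let u equal the inner series; expand the outer function in u and truncate.
The coefficient of w^5 in the expansion is -1/480, so p^(5)(0) = 5! * (-1/480) = -1/4.

-1/4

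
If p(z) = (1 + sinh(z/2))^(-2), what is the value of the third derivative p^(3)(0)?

Substitute the inner expansion into the outer series and collect powers.
The coefficient of z^3 in the expansion is -13/24, so p′′′(0) = 3! * (-13/24) = -13/4.

-13/4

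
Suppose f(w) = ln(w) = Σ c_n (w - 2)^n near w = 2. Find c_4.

-1/64

f(2) = ln(2)
f′(2) = 1/2
f′′(2) = -1/4
f′′′(2) = 1/4
f^(4)(2) = -3/8
So c_4 = f^(4)(2)/4! = -1/64.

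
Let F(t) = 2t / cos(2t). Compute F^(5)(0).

Invert the denominator's series and multiply.
The coefficient of t^5 in the expansion is 20/3, so F^(5)(0) = 5! * (20/3) = 800.

800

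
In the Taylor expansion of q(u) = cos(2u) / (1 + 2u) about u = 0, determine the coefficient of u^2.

Write out both Maclaurin series and multiply, keeping only the needed powers.
[u^0] = 1;  [u^1] = -2;  [u^2] = 2.
So c_2 = q′′(0)/2! = 2.

2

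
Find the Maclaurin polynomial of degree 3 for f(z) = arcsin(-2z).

-4*z^3/3 - 2*z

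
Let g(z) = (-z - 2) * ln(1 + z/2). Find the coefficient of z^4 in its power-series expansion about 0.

Shift and add copies of the series according to the polynomial's terms.
g(0) = 0
g′(0) = -1
g′′(0) = -1/2
g′′′(0) = 1/4
g^(4)(0) = -1/4
So c_4 = g^(4)(0)/4! = -1/96.

-1/96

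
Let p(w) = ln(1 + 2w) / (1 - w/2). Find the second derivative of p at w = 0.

Expand each factor separately, then convolve coefficients.
The coefficient of w^2 in the expansion is -1, so p′′(0) = 2! * (-1) = -2.

-2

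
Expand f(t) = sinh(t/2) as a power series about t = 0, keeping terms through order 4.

t^3/48 + t/2

[t^0] = 0;  [t^1] = 1/2;  [t^2] = 0;  [t^3] = 1/48;  [t^4] = 0.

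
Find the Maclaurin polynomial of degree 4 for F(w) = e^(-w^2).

Use the known series and substitute for the argument.
F(0) = 1
F′(0) = 0
F′′(0) = -2
F′′′(0) = 0
F^(4)(0) = 12

w^4/2 - w^2 + 1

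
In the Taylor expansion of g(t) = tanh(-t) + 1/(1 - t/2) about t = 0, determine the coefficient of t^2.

Combine the two series term by term.
g(0) = 1
g′(0) = -1/2
g′′(0) = 1/2

1/4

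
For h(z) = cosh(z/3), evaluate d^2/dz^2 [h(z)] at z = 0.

The coefficient of z^2 in the expansion is 1/18, so h′′(0) = 2! * (1/18) = 1/9.

1/9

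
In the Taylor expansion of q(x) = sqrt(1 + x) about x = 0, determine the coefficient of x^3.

1/16

Apply the Taylor formula c_k = f^(k)(a)/k!.
[x^0] = 1;  [x^1] = 1/2;  [x^2] = -1/8;  [x^3] = 1/16.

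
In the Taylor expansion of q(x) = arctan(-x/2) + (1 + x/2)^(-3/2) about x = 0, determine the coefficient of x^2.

15/32

Expand each term separately and add.
q(0) = 1
q′(0) = -5/4
q′′(0) = 15/16
So c_2 = q′′(0)/2! = 15/32.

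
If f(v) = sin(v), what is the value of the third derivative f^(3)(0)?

The coefficient of v^3 in the expansion is -1/6, so f′′′(0) = 3! * (-1/6) = -1.

-1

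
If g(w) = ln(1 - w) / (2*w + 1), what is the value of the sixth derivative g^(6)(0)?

Multiply the numerator's expansion by the denominator's geometric series.
From the series, [w^6] g = 259/10; multiply by 6! = 720 to get 18648.

18648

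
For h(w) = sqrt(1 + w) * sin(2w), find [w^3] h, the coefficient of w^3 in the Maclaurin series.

-19/12

Write out both Maclaurin series and multiply, keeping only the needed powers.
h(0) = 0
h′(0) = 2
h′′(0) = 2
h′′′(0) = -19/2
So c_3 = h′′′(0)/3! = -19/12.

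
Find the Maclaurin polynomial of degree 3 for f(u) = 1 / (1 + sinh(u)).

Write 1/(1+u) = 1 - u + u^2 - u^3 + ... and substitute the series for u.
f(0) = 1
f′(0) = -1
f′′(0) = 2
f′′′(0) = -7
Dividing each by k! gives the coefficients c_0, ..., c_3.

-7*u^3/6 + u^2 - u + 1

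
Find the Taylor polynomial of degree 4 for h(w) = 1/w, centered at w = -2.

[(w + 2)^0] = -1/2;  [(w + 2)^1] = -1/4;  [(w + 2)^2] = -1/8;  [(w + 2)^3] = -1/16;  [(w + 2)^4] = -1/32.

-(w + 2)^4/32 - (w + 2)^3/16 - (w + 2)^2/8 - (w + 2)/4 - 1/2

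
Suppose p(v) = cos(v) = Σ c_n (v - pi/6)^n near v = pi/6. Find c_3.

1/12

p(pi/6) = sqrt(3)/2
p′(pi/6) = -1/2
p′′(pi/6) = -sqrt(3)/2
p′′′(pi/6) = 1/2
So c_3 = p′′′(pi/6)/3! = 1/12.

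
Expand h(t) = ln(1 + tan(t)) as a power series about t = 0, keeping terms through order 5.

2*t^5/3 - 7*t^4/12 + 2*t^3/3 - t^2/2 + t

Plug the Maclaurin series of the inner function into that of the outer and collect terms.
[t^0] = 0;  [t^1] = 1;  [t^2] = -1/2;  [t^3] = 2/3;  [t^4] = -7/12;  [t^5] = 2/3.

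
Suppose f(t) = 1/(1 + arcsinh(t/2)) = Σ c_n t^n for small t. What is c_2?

Plug the Maclaurin series of the inner function into that of the outer and collect terms.
f(0) = 1
f′(0) = -1/2
f′′(0) = 1/2
So c_2 = f′′(0)/2! = 1/4.

1/4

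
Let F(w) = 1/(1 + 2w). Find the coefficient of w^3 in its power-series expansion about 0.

-8

Differentiate repeatedly and evaluate at the center.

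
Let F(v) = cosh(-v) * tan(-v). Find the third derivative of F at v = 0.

Expand each factor separately, then convolve coefficients.
The coefficient of v^3 in the expansion is -5/6, so F′′′(0) = 3! * (-5/6) = -5.

-5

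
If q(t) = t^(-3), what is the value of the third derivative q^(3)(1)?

The coefficient of (t - 1)^3 in the expansion is -10, so q′′′(1) = 3! * (-10) = -60.

-60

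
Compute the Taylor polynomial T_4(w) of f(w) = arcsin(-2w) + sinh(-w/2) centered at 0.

Expand each term separately and add.
f(0) = 0
f′(0) = -5/2
f′′(0) = 0
f′′′(0) = -65/8
f^(4)(0) = 0

-65*w^3/48 - 5*w/2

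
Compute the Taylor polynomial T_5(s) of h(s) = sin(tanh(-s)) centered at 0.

-37*s^5/120 + s^3/2 - s

Compose series: expand the inner function first, then feed it into the outer expansion.
h(0) = 0
h′(0) = -1
h′′(0) = 0
h′′′(0) = 3
h^(4)(0) = 0
h^(5)(0) = -37
Dividing each by k! gives the coefficients c_0, ..., c_5.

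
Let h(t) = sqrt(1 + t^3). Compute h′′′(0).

3

Compute the successive derivatives at the expansion point and divide by k!.
The coefficient of t^3 in the expansion is 1/2, so h′′′(0) = 3! * (1/2) = 3.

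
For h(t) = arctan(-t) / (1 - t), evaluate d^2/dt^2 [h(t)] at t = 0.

-2

Use 1/(1 - r) = Σ r^k on the denominator, then take the Cauchy product.
The coefficient of t^2 in the expansion is -1, so h′′(0) = 2! * (-1) = -2.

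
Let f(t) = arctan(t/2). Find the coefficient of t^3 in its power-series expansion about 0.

-1/24

f(0) = 0
f′(0) = 1/2
f′′(0) = 0
f′′′(0) = -1/4
So c_3 = f′′′(0)/3! = -1/24.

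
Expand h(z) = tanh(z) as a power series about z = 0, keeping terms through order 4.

-z^3/3 + z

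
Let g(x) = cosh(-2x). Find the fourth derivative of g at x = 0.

16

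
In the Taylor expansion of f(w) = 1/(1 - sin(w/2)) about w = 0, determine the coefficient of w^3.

Substitute the inner expansion into the outer series and collect powers.
f(0) = 1
f′(0) = 1/2
f′′(0) = 1/2
f′′′(0) = 5/8
Then c_k = f^(k)(0)/k! gives each Taylor coefficient.

5/48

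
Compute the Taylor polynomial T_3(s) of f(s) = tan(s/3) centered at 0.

Compute the successive derivatives at the expansion point and divide by k!.
[s^0] = 0;  [s^1] = 1/3;  [s^2] = 0;  [s^3] = 1/81.

s^3/81 + s/3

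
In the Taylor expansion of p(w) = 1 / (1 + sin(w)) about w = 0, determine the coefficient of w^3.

Write 1/(1+u) = 1 - u + u^2 - u^3 + ... and substitute the series for u.
p(0) = 1
p′(0) = -1
p′′(0) = 2
p′′′(0) = -5
So c_3 = p′′′(0)/3! = -5/6.

-5/6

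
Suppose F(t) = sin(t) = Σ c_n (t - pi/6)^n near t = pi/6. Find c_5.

sqrt(3)/240

F(pi/6) = 1/2
F′(pi/6) = sqrt(3)/2
F′′(pi/6) = -1/2
F′′′(pi/6) = -sqrt(3)/2
F^(4)(pi/6) = 1/2
F^(5)(pi/6) = sqrt(3)/2
Then c_k = F^(k)(pi/6)/k! gives each Taylor coefficient.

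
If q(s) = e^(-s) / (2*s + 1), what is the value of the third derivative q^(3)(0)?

Multiply the numerator's expansion by the denominator's geometric series.
From the series, [s^3] q = -79/6; multiply by 3! = 6 to get -79.

-79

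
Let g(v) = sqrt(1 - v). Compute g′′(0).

Differentiate repeatedly and evaluate at the center.
The coefficient of v^2 in the expansion is -1/8, so g′′(0) = 2! * (-1/8) = -1/4.

-1/4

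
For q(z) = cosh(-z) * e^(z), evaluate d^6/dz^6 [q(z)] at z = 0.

32

Expand each factor separately, then convolve coefficients.
From the series, [z^6] q = 2/45; multiply by 6! = 720 to get 32.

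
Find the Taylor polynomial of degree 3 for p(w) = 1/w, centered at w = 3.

p(3) = 1/3
p′(3) = -1/9
p′′(3) = 2/27
p′′′(3) = -2/27

-(w - 3)^3/81 + (w - 3)^2/27 - (w - 3)/9 + 1/3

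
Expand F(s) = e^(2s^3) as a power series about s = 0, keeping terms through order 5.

2*s^3 + 1

F(0) = 1
F′(0) = 0
F′′(0) = 0
F′′′(0) = 12
F^(4)(0) = 0
F^(5)(0) = 0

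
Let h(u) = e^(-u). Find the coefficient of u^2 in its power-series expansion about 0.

1/2

Differentiate repeatedly and evaluate at the center.
[u^0] = 1;  [u^1] = -1;  [u^2] = 1/2.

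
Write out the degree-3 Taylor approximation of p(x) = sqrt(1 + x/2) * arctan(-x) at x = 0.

Write out both Maclaurin series and multiply, keeping only the needed powers.

35*x^3/96 - x^2/4 - x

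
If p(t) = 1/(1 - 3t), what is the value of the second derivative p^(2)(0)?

18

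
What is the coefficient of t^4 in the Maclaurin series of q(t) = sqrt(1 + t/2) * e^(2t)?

Take the Cauchy product of the two expansions.
q(0) = 1
q′(0) = 9/4
q′′(0) = 79/16
q′′′(0) = 683/64
q^(4)(0) = 5841/256
So c_4 = q^(4)(0)/4! = 1947/2048.

1947/2048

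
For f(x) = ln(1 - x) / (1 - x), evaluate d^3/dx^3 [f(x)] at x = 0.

-11

Use 1/(1 - r) = Σ r^k on the denominator, then take the Cauchy product.
From the series, [x^3] f = -11/6; multiply by 3! = 6 to get -11.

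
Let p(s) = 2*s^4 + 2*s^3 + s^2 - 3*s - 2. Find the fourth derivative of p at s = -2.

The coefficient of (s + 2)^4 in the expansion is 2, so p^(4)(-2) = 4! * (2) = 48.

48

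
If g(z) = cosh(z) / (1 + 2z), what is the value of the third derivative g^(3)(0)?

-54

Multiply the two series term by term and collect like powers.
The coefficient of z^3 in the expansion is -9, so g′′′(0) = 3! * (-9) = -54.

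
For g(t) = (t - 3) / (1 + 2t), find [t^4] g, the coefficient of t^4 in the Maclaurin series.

-56

Shift and add copies of the series according to the polynomial's terms.
g(0) = -3
g′(0) = 7
g′′(0) = -28
g′′′(0) = 168
g^(4)(0) = -1344
So c_4 = g^(4)(0)/4! = -56.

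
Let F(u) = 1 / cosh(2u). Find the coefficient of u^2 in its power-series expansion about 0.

-2

Write the quotient as an unknown series and match coefficients against numerator = denominator · series.
[u^0] = 1;  [u^1] = 0;  [u^2] = -2.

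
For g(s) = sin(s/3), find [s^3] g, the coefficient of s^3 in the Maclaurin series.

-1/162

[s^0] = 0;  [s^1] = 1/3;  [s^2] = 0;  [s^3] = -1/162.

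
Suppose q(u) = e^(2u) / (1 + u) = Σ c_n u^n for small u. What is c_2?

1

Write out both Maclaurin series and multiply, keeping only the needed powers.
q(0) = 1
q′(0) = 1
q′′(0) = 2
So c_2 = q′′(0)/2! = 1.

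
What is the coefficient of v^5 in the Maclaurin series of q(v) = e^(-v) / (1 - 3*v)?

Use 1/(1 - r) = Σ r^k on the denominator, then take the Cauchy product.
[v^0] = 1;  [v^1] = 2;  [v^2] = 13/2;  [v^3] = 58/3;  [v^4] = 1393/24;  [v^5] = 10447/60.

10447/60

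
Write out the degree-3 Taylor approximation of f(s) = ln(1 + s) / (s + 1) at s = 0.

Expand 1/(denominator) as a geometric series and multiply by the numerator's series.
[s^0] = 0;  [s^1] = 1;  [s^2] = -3/2;  [s^3] = 11/6.

11*s^3/6 - 3*s^2/2 + s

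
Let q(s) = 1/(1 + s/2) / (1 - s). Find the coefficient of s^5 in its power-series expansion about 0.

21/32

Take the Cauchy product of the two expansions.
[s^0] = 1;  [s^1] = 1/2;  [s^2] = 3/4;  [s^3] = 5/8;  [s^4] = 11/16;  [s^5] = 21/32.
So c_5 = q^(5)(0)/5! = 21/32.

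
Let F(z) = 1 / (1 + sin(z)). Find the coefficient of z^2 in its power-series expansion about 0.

1

Use the geometric series for the reciprocal, then substitute.
F(0) = 1
F′(0) = -1
F′′(0) = 2
The Taylor polynomial is Σ F^(k)(0)/k! · z^k.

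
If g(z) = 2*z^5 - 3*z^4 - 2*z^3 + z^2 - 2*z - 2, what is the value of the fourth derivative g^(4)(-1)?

-312

The coefficient of (z + 1)^4 in the expansion is -13, so g^(4)(-1) = 4! * (-13) = -312.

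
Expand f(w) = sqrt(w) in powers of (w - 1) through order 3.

(w - 1)^3/16 - (w - 1)^2/8 + (w - 1)/2 + 1

f(1) = 1
f′(1) = 1/2
f′′(1) = -1/4
f′′′(1) = 3/8
The Taylor polynomial is Σ f^(k)(1)/k! · (w - 1)^k.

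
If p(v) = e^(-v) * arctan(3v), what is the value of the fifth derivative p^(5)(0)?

5307

Multiply the two series term by term and collect like powers.
From the series, [v^5] p = 1769/40; multiply by 5! = 120 to get 5307.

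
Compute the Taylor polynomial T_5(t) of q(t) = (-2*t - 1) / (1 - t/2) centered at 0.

Distribute the polynomial across the series and collect like powers.
q(0) = -1
q′(0) = -5/2
q′′(0) = -5/2
q′′′(0) = -15/4
q^(4)(0) = -15/2
q^(5)(0) = -75/4
The Taylor polynomial is Σ q^(k)(0)/k! · t^k.

-5*t^5/32 - 5*t^4/16 - 5*t^3/8 - 5*t^2/4 - 5*t/2 - 1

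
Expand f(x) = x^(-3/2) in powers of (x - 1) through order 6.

Differentiate repeatedly and evaluate at the center.
f(1) = 1
f′(1) = -3/2
f′′(1) = 15/4
f′′′(1) = -105/8
f^(4)(1) = 945/16
f^(5)(1) = -10395/32
f^(6)(1) = 135135/64
Then c_k = f^(k)(1)/k! gives each Taylor coefficient.

3003*(x - 1)^6/1024 - 693*(x - 1)^5/256 + 315*(x - 1)^4/128 - 35*(x - 1)^3/16 + 15*(x - 1)^2/8 - 3*(x - 1)/2 + 1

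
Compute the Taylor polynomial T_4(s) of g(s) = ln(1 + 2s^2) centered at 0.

[s^0] = 0;  [s^1] = 0;  [s^2] = 2;  [s^3] = 0;  [s^4] = -2.

-2*s^4 + 2*s^2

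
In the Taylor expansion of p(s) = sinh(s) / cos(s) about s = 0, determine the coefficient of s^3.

2/3

Divide the numerator series by the denominator series (power-series long division).
p(0) = 0
p′(0) = 1
p′′(0) = 0
p′′′(0) = 4
So c_3 = p′′′(0)/3! = 2/3.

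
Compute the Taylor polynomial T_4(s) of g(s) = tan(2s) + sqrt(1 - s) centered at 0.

Expand each term separately and add.
[s^0] = 1;  [s^1] = 3/2;  [s^2] = -1/8;  [s^3] = 125/48;  [s^4] = -5/128.

-5*s^4/128 + 125*s^3/48 - s^2/8 + 3*s/2 + 1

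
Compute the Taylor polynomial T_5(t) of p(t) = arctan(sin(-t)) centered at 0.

-3*t^5/8 + t^3/2 - t

Substitute the inner expansion into the outer series and collect powers.
[t^0] = 0;  [t^1] = -1;  [t^2] = 0;  [t^3] = 1/2;  [t^4] = 0;  [t^5] = -3/8.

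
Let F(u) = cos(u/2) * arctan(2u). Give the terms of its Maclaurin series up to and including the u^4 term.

-35*u^3/12 + 2*u

Write out both Maclaurin series and multiply, keeping only the needed powers.
[u^0] = 0;  [u^1] = 2;  [u^2] = 0;  [u^3] = -35/12;  [u^4] = 0.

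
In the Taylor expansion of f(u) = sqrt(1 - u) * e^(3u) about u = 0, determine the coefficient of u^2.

Expand each factor separately, then convolve coefficients.
f(0) = 1
f′(0) = 5/2
f′′(0) = 23/4
So c_2 = f′′(0)/2! = 23/8.

23/8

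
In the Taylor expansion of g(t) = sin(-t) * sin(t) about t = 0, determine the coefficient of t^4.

1/3

Write out both Maclaurin series and multiply, keeping only the needed powers.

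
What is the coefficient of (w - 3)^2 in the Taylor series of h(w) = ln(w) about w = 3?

-1/18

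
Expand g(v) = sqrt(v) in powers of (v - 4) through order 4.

-5*(v - 4)^4/16384 + (v - 4)^3/512 - (v - 4)^2/64 + (v - 4)/4 + 2

g(4) = 2
g′(4) = 1/4
g′′(4) = -1/32
g′′′(4) = 3/256
g^(4)(4) = -15/2048
Dividing each by k! gives the coefficients c_0, ..., c_4.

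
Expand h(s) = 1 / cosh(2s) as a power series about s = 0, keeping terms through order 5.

10*s^4/3 - 2*s^2 + 1

Invert the denominator's series and multiply.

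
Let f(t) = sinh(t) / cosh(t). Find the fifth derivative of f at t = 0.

16

Invert the denominator's series and multiply.
The coefficient of t^5 in the expansion is 2/15, so f^(5)(0) = 5! * (2/15) = 16.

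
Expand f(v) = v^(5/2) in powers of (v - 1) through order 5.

3*(v - 1)^5/256 - 5*(v - 1)^4/128 + 5*(v - 1)^3/16 + 15*(v - 1)^2/8 + 5*(v - 1)/2 + 1

Use the known series and substitute for the argument.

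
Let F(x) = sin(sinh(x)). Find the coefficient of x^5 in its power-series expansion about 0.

Let u equal the inner series; expand the outer function in u and truncate.
F(0) = 0
F′(0) = 1
F′′(0) = 0
F′′′(0) = 0
F^(4)(0) = 0
F^(5)(0) = -8
The Taylor polynomial is Σ F^(k)(0)/k! · x^k.

-1/15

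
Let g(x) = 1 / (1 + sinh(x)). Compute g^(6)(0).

Expand as Σ (-1)^k u^k with u equal to the inner function's series.
From the series, [x^6] g = 77/45; multiply by 6! = 720 to get 1232.

1232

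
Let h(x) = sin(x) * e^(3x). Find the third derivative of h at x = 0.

26

Take the Cauchy product of the two expansions.
The coefficient of x^3 in the expansion is 13/3, so h′′′(0) = 3! * (13/3) = 26.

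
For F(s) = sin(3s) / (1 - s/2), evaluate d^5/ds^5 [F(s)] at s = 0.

Expand each factor separately, then convolve coefficients.
From the series, [s^5] F = 87/80; multiply by 5! = 120 to get 261/2.

261/2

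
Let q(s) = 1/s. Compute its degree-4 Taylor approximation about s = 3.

q(3) = 1/3
q′(3) = -1/9
q′′(3) = 2/27
q′′′(3) = -2/27
q^(4)(3) = 8/81
Dividing each by k! gives the coefficients c_0, ..., c_4.

(s - 3)^4/243 - (s - 3)^3/81 + (s - 3)^2/27 - (s - 3)/9 + 1/3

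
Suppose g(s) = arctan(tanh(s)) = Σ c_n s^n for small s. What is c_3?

Substitute the inner expansion into the outer series and collect powers.
g(0) = 0
g′(0) = 1
g′′(0) = 0
g′′′(0) = -4
Then c_k = g^(k)(0)/k! gives each Taylor coefficient.

-2/3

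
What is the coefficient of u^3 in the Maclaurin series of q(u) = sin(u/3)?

-1/162

q(0) = 0
q′(0) = 1/3
q′′(0) = 0
q′′′(0) = -1/27
So c_3 = q′′′(0)/3! = -1/162.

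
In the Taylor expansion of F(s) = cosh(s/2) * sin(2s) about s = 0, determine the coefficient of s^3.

Write out both Maclaurin series and multiply, keeping only the needed powers.
F(0) = 0
F′(0) = 2
F′′(0) = 0
F′′′(0) = -13/2
Then c_k = F^(k)(0)/k! gives each Taylor coefficient.

-13/12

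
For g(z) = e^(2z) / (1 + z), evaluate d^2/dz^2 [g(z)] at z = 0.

2

Take the Cauchy product of the two expansions.
The coefficient of z^2 in the expansion is 1, so g′′(0) = 2! * (1) = 2.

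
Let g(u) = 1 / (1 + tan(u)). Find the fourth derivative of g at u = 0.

40

Write 1/(1+u) = 1 - u + u^2 - u^3 + ... and substitute the series for u.
The coefficient of u^4 in the expansion is 5/3, so g^(4)(0) = 4! * (5/3) = 40.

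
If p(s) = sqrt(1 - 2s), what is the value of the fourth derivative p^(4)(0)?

-15

Use the known series and substitute for the argument.
From the series, [s^4] p = -5/8; multiply by 4! = 24 to get -15.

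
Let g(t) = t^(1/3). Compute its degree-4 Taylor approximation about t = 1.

-10*(t - 1)^4/243 + 5*(t - 1)^3/81 - (t - 1)^2/9 + (t - 1)/3 + 1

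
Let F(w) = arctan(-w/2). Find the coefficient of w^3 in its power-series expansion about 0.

Differentiate repeatedly and evaluate at the center.

1/24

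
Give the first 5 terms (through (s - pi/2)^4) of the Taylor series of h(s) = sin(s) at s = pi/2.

(s - pi/2)^4/24 - (s - pi/2)^2/2 + 1

Apply the Taylor formula c_k = f^(k)(a)/k!.
[(s - pi/2)^0] = 1;  [(s - pi/2)^1] = 0;  [(s - pi/2)^2] = -1/2;  [(s - pi/2)^3] = 0;  [(s - pi/2)^4] = 1/24.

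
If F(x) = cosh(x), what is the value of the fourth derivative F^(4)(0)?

1

From the series, [x^4] F = 1/24; multiply by 4! = 24 to get 1.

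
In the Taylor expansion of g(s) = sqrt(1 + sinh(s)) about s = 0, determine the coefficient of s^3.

7/48

Plug the Maclaurin series of the inner function into that of the outer and collect terms.
[s^0] = 1;  [s^1] = 1/2;  [s^2] = -1/8;  [s^3] = 7/48.
So c_3 = g′′′(0)/3! = 7/48.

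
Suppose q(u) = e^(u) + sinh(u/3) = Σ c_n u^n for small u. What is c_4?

Expand each term separately and add.
q(0) = 1
q′(0) = 4/3
q′′(0) = 1
q′′′(0) = 28/27
q^(4)(0) = 1
So c_4 = q^(4)(0)/4! = 1/24.

1/24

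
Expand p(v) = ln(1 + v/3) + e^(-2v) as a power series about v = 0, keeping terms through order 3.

Add the two expansions coefficient-wise.
p(0) = 1
p′(0) = -5/3
p′′(0) = 35/9
p′′′(0) = -214/27
Then c_k = p^(k)(0)/k! gives each Taylor coefficient.

-107*v^3/81 + 35*v^2/18 - 5*v/3 + 1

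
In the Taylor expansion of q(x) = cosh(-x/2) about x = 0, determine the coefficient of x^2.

1/8

q(0) = 1
q′(0) = 0
q′′(0) = 1/4
So c_2 = q′′(0)/2! = 1/8.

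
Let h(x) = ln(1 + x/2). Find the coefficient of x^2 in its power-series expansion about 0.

Differentiate repeatedly and evaluate at the center.
h(0) = 0
h′(0) = 1/2
h′′(0) = -1/4
So c_2 = h′′(0)/2! = -1/8.

-1/8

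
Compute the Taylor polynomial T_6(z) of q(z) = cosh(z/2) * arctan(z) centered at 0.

Expand each factor separately, then convolve coefficients.
[z^0] = 0;  [z^1] = 1;  [z^2] = 0;  [z^3] = -5/24;  [z^4] = 0;  [z^5] = 103/640;  [z^6] = 0.

103*z^5/640 - 5*z^3/24 + z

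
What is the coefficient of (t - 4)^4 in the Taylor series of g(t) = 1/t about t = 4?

1/1024

Apply the Taylor formula c_k = f^(k)(a)/k!.
g(4) = 1/4
g′(4) = -1/16
g′′(4) = 1/32
g′′′(4) = -3/128
g^(4)(4) = 3/128
Dividing each by k! gives the coefficients c_0, ..., c_4.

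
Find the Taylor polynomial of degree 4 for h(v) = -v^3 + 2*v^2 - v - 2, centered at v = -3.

Differentiate repeatedly and evaluate at the center.
[(v + 3)^0] = 46;  [(v + 3)^1] = -40;  [(v + 3)^2] = 11;  [(v + 3)^3] = -1;  [(v + 3)^4] = 0.

-(v + 3)^3 + 11*(v + 3)^2 - 40*(v + 3) + 46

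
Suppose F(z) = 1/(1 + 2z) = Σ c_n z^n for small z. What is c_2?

4

c_2 = F′′(0)/2! = 4.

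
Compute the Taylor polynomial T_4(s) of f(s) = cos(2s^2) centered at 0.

1 - 2*s^4

Use the known series and substitute for the argument.
f(0) = 1
f′(0) = 0
f′′(0) = 0
f′′′(0) = 0
f^(4)(0) = -48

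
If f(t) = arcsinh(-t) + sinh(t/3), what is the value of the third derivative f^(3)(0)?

28/27

Add the two expansions coefficient-wise.
From the series, [t^3] f = 14/81; multiply by 3! = 6 to get 28/27.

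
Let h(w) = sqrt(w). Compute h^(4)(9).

The coefficient of (w - 9)^4 in the expansion is -5/279936, so h^(4)(9) = 4! * (-5/279936) = -5/11664.

-5/11664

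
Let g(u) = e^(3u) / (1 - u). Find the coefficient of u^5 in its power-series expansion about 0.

Take the Cauchy product of the two expansions.
g(0) = 1
g′(0) = 4
g′′(0) = 17
g′′′(0) = 78
g^(4)(0) = 393
g^(5)(0) = 2208
Dividing each by k! gives the coefficients c_0, ..., c_5.

92/5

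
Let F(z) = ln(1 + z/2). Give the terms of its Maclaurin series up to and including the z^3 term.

F(0) = 0
F′(0) = 1/2
F′′(0) = -1/4
F′′′(0) = 1/4
Then c_k = F^(k)(0)/k! gives each Taylor coefficient.

z^3/24 - z^2/8 + z/2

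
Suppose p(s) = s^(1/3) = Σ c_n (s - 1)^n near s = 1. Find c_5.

22/729

[(s - 1)^0] = 1;  [(s - 1)^1] = 1/3;  [(s - 1)^2] = -1/9;  [(s - 1)^3] = 5/81;  [(s - 1)^4] = -10/243;  [(s - 1)^5] = 22/729.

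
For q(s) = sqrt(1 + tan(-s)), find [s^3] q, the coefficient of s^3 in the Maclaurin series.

Compose series: expand the inner function first, then feed it into the outer expansion.

-11/48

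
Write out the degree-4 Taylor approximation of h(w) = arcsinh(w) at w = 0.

Apply the Taylor formula c_k = f^(k)(a)/k!.

-w^3/6 + w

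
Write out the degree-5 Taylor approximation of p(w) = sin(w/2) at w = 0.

Compute the successive derivatives at the expansion point and divide by k!.
p(0) = 0
p′(0) = 1/2
p′′(0) = 0
p′′′(0) = -1/8
p^(4)(0) = 0
p^(5)(0) = 1/32

w^5/3840 - w^3/48 + w/2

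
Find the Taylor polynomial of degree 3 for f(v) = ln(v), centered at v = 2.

(v - 2)^3/24 - (v - 2)^2/8 + (v - 2)/2 + ln(2)

Use the known series and substitute for the argument.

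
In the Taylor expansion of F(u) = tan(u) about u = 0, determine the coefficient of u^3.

1/3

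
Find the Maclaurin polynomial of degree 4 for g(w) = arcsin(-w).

-w^3/6 - w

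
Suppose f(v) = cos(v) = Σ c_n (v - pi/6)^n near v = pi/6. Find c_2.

-sqrt(3)/4

f(pi/6) = sqrt(3)/2
f′(pi/6) = -1/2
f′′(pi/6) = -sqrt(3)/2
So c_2 = f′′(pi/6)/2! = -sqrt(3)/4.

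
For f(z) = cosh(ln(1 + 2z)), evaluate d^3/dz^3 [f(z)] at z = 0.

-24

Substitute the inner expansion into the outer series and collect powers.
From the series, [z^3] f = -4; multiply by 3! = 6 to get -24.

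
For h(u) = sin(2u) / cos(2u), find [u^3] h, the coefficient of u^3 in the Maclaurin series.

Invert the denominator's series and multiply.
So c_3 = h′′′(0)/3! = 8/3.

8/3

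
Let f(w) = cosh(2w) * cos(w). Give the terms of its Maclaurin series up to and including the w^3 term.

3*w^2/2 + 1

Write out both Maclaurin series and multiply, keeping only the needed powers.
f(0) = 1
f′(0) = 0
f′′(0) = 3
f′′′(0) = 0
Then c_k = f^(k)(0)/k! gives each Taylor coefficient.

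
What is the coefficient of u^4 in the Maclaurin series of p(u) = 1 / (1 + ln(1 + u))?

Expand as Σ (-1)^k u^k with u equal to the inner function's series.
[u^0] = 1;  [u^1] = -1;  [u^2] = 3/2;  [u^3] = -7/3;  [u^4] = 11/3.

11/3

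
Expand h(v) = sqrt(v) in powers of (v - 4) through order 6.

h(4) = 2
h′(4) = 1/4
h′′(4) = -1/32
h′′′(4) = 3/256
h^(4)(4) = -15/2048
h^(5)(4) = 105/16384
h^(6)(4) = -945/131072

-21*(v - 4)^6/2097152 + 7*(v - 4)^5/131072 - 5*(v - 4)^4/16384 + (v - 4)^3/512 - (v - 4)^2/64 + (v - 4)/4 + 2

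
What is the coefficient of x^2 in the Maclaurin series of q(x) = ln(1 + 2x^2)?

q(0) = 0
q′(0) = 0
q′′(0) = 4

2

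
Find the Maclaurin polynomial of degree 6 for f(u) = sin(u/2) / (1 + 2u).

Take the Cauchy product of the two expansions.

-30401*u^6/1920 + 30401*u^5/3840 - 95*u^4/24 + 95*u^3/48 - u^2 + u/2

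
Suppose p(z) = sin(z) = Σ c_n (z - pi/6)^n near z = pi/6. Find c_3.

Differentiate repeatedly and evaluate at the center.
p(pi/6) = 1/2
p′(pi/6) = sqrt(3)/2
p′′(pi/6) = -1/2
p′′′(pi/6) = -sqrt(3)/2
So c_3 = p′′′(pi/6)/3! = -sqrt(3)/12.

-sqrt(3)/12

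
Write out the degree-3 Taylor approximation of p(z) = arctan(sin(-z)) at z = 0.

Substitute the inner expansion into the outer series and collect powers.
p(0) = 0
p′(0) = -1
p′′(0) = 0
p′′′(0) = 3
Then c_k = p^(k)(0)/k! gives each Taylor coefficient.

z^3/2 - z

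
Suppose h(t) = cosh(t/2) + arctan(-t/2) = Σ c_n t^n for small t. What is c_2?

Expand each term separately and add.
[t^0] = 1;  [t^1] = -1/2;  [t^2] = 1/8.
So c_2 = h′′(0)/2! = 1/8.

1/8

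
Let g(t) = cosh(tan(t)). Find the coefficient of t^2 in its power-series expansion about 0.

Plug the Maclaurin series of the inner function into that of the outer and collect terms.

1/2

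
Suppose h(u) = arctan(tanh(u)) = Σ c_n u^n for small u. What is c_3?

-2/3

Plug the Maclaurin series of the inner function into that of the outer and collect terms.
h(0) = 0
h′(0) = 1
h′′(0) = 0
h′′′(0) = -4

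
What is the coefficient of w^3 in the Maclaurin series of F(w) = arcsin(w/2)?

1/48

Differentiate repeatedly and evaluate at the center.
F(0) = 0
F′(0) = 1/2
F′′(0) = 0
F′′′(0) = 1/8
So c_3 = F′′′(0)/3! = 1/48.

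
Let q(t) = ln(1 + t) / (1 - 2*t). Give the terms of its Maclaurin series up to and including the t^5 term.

Multiply the numerator's expansion by the denominator's geometric series.
q(0) = 0
q′(0) = 1
q′′(0) = 3
q′′′(0) = 20
q^(4)(0) = 154
q^(5)(0) = 1564
The Taylor polynomial is Σ q^(k)(0)/k! · t^k.

391*t^5/30 + 77*t^4/12 + 10*t^3/3 + 3*t^2/2 + t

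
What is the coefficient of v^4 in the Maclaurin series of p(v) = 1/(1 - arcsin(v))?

Substitute the inner expansion into the outer series and collect powers.
So c_4 = p^(4)(0)/4! = 4/3.

4/3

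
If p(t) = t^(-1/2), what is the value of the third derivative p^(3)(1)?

-15/8

The coefficient of (t - 1)^3 in the expansion is -5/16, so p′′′(1) = 3! * (-5/16) = -15/8.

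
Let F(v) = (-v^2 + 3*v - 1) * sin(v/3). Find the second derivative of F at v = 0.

2

Distribute the polynomial across the series and collect like powers.
The coefficient of v^2 in the expansion is 1, so F′′(0) = 2! * (1) = 2.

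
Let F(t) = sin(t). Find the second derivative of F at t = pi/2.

The coefficient of (t - pi/2)^2 in the expansion is -1/2, so F′′(pi/2) = 2! * (-1/2) = -1.

-1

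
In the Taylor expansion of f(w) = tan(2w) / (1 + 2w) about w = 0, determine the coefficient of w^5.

704/15

Multiply the two series term by term and collect like powers.
So c_5 = f^(5)(0)/5! = 704/15.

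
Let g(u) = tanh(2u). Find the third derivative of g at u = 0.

-16

Apply the Taylor formula c_k = f^(k)(a)/k!.
From the series, [u^3] g = -8/3; multiply by 3! = 6 to get -16.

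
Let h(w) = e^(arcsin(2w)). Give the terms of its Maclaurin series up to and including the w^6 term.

68*w^6/9 + 16*w^5/3 + 10*w^4/3 + 8*w^3/3 + 2*w^2 + 2*w + 1

Plug the Maclaurin series of the inner function into that of the outer and collect terms.
[w^0] = 1;  [w^1] = 2;  [w^2] = 2;  [w^3] = 8/3;  [w^4] = 10/3;  [w^5] = 16/3;  [w^6] = 68/9.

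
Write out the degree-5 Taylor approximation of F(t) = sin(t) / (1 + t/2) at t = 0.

7*t^5/240 - t^4/24 + t^3/12 - t^2/2 + t

Multiply the two series term by term and collect like powers.
F(0) = 0
F′(0) = 1
F′′(0) = -1
F′′′(0) = 1/2
F^(4)(0) = -1
F^(5)(0) = 7/2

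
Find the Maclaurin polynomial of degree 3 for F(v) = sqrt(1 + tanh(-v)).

5*v^3/48 - v^2/8 - v/2 + 1

Plug the Maclaurin series of the inner function into that of the outer and collect terms.
F(0) = 1
F′(0) = -1/2
F′′(0) = -1/4
F′′′(0) = 5/8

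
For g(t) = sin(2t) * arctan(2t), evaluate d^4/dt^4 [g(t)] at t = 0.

Multiply the two series term by term and collect like powers.
The coefficient of t^4 in the expansion is -8, so g^(4)(0) = 4! * (-8) = -192.

-192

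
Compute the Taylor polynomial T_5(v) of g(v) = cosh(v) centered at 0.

v^4/24 + v^2/2 + 1

[v^0] = 1;  [v^1] = 0;  [v^2] = 1/2;  [v^3] = 0;  [v^4] = 1/24;  [v^5] = 0.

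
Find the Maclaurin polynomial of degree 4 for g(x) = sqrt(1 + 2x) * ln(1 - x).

Write out both Maclaurin series and multiply, keeping only the needed powers.
g(0) = 0
g′(0) = -1
g′′(0) = -3
g′′′(0) = -2
g^(4)(0) = -20

-5*x^4/6 - x^3/3 - 3*x^2/2 - x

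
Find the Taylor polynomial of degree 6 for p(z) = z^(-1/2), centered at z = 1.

231*(z - 1)^6/1024 - 63*(z - 1)^5/256 + 35*(z - 1)^4/128 - 5*(z - 1)^3/16 + 3*(z - 1)^2/8 - (z - 1)/2 + 1

p(1) = 1
p′(1) = -1/2
p′′(1) = 3/4
p′′′(1) = -15/8
p^(4)(1) = 105/16
p^(5)(1) = -945/32
p^(6)(1) = 10395/64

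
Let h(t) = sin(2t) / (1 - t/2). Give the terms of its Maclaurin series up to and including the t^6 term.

7*t^6/240 + 7*t^5/120 - 5*t^4/12 - 5*t^3/6 + t^2 + 2*t

Multiply the two series term by term and collect like powers.
[t^0] = 0;  [t^1] = 2;  [t^2] = 1;  [t^3] = -5/6;  [t^4] = -5/12;  [t^5] = 7/120;  [t^6] = 7/240.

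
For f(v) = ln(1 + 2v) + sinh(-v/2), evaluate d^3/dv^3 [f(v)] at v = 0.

127/8

Add the two expansions coefficient-wise.
From the series, [v^3] f = 127/48; multiply by 3! = 6 to get 127/8.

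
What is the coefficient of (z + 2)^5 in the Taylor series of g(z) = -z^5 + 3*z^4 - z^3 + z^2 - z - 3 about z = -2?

[(z + 2)^0] = 91;  [(z + 2)^1] = -193;  [(z + 2)^2] = 159;  [(z + 2)^3] = -65;  [(z + 2)^4] = 13;  [(z + 2)^5] = -1.

-1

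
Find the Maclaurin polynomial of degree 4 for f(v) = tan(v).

Compute the successive derivatives at the expansion point and divide by k!.
f(0) = 0
f′(0) = 1
f′′(0) = 0
f′′′(0) = 2
f^(4)(0) = 0

v^3/3 + v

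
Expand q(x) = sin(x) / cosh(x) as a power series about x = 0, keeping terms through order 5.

3*x^5/10 - 2*x^3/3 + x

Write the quotient as an unknown series and match coefficients against numerator = denominator · series.
[x^0] = 0;  [x^1] = 1;  [x^2] = 0;  [x^3] = -2/3;  [x^4] = 0;  [x^5] = 3/10.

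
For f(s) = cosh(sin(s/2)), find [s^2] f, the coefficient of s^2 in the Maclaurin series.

Plug the Maclaurin series of the inner function into that of the outer and collect terms.
f(0) = 1
f′(0) = 0
f′′(0) = 1/4
So c_2 = f′′(0)/2! = 1/8.

1/8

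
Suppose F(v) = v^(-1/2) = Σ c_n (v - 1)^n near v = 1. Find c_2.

3/8

Compute the successive derivatives at the expansion point and divide by k!.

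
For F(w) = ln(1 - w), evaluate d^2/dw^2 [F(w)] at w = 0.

The coefficient of w^2 in the expansion is -1/2, so F′′(0) = 2! * (-1/2) = -1.

-1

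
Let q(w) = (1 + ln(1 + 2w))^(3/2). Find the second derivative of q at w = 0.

-3

Substitute the inner expansion into the outer series and collect powers.
The coefficient of w^2 in the expansion is -3/2, so q′′(0) = 2! * (-3/2) = -3.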